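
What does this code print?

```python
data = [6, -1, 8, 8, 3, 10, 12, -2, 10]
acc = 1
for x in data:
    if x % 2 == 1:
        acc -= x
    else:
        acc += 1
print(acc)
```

x=6: not odd, acc = 1+1 = 2
x=-1: odd, acc = 2-(-1) = 3
x=8: not odd, acc = 3+1 = 4
x=8: not odd, acc = 4+1 = 5
x=3: odd, acc = 5-3 = 2
x=10: not odd, acc = 2+1 = 3
x=12: not odd, acc = 3+1 = 4
x=-2: not odd, acc = 4+1 = 5
x=10: not odd, acc = 5+1 = 6

6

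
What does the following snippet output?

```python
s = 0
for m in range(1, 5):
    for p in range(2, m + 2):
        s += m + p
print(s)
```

m=1,p=2: s = 0+3 = 3
m=2,p=2: s = 3+4 = 7
m=2,p=3: s = 7+5 = 12
m=3,p=2: s = 12+5 = 17
m=3,p=3: s = 17+6 = 23
m=3,p=4: s = 23+7 = 30
m=4,p=2: s = 30+6 = 36
m=4,p=3: s = 36+7 = 43
m=4,p=4: s = 43+8 = 51
m=4,p=5: s = 51+9 = 60

60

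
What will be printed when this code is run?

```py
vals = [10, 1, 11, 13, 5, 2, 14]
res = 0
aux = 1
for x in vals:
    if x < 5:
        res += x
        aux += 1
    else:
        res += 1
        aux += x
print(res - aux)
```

x=10: not <5, res = 0+1 = 1; aux=11
x=1: <5, res = 1+1 = 2; aux=12
x=11: not <5, res = 2+1 = 3; aux=23
x=13: not <5, res = 3+1 = 4; aux=36
x=5: not <5, res = 4+1 = 5; aux=41
x=2: <5, res = 5+2 = 7; aux=42
x=14: not <5, res = 7+1 = 8; aux=56
res-aux = 8-56 = -48

-48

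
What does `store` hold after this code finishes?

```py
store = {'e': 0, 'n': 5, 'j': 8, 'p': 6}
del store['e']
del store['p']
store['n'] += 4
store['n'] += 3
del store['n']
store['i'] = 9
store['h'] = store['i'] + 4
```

del 'e' → {'n': 5, 'j': 8, 'p': 6}
del 'p' → {'n': 5, 'j': 8}
store['n'] = 5+4 = 9 → {'n': 9, 'j': 8}
store['n'] = 9+3 = 12 → {'n': 12, 'j': 8}
del 'n' → {'j': 8}
store['i'] = 9 → {'j': 8, 'i': 9}
store['h'] = store['i']+4 = 13 → {'j': 8, 'i': 9, 'h': 13}

{'j': 8, 'i': 9, 'h': 13}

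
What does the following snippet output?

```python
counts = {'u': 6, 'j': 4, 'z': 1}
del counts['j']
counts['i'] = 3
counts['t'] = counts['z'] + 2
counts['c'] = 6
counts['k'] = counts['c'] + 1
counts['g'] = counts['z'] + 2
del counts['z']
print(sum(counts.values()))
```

28

del 'j' → {'u': 6, 'z': 1}
counts['i'] = 3 → {'u': 6, 'z': 1, 'i': 3}
counts['t'] = counts['z']+2 = 3 → {'u': 6, 'z': 1, 'i': 3, 't': 3}
counts['c'] = 6 → {'u': 6, 'z': 1, 'i': 3, 't': 3, 'c': 6}
counts['k'] = counts['c']+1 = 7 → {'u': 6, 'z': 1, 'i': 3, 't': 3, 'c': 6, 'k': 7}
counts['g'] = counts['z']+2 = 3 → {'u': 6, 'z': 1, 'i': 3, 't': 3, 'c': 6, 'k': 7, 'g': 3}
del 'z' → {'u': 6, 'i': 3, 't': 3, 'c': 6, 'k': 7, 'g': 3}
sum of values = 28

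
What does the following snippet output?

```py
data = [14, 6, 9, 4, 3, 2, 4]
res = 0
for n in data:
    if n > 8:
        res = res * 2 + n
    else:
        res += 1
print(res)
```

n=14: >8, res = 0*2+14 = 14
n=6: not >8, res = 14+1 = 15
n=9: >8, res = 15*2+9 = 39
n=4: not >8, res = 39+1 = 40
n=3: not >8, res = 40+1 = 41
n=2: not >8, res = 41+1 = 42
n=4: not >8, res = 42+1 = 43

43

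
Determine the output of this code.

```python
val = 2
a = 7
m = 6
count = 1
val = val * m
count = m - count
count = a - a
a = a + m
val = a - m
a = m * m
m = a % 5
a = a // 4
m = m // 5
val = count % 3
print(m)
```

0

val = 2*6 = 12
count = 6-1 = 5
count = 7-7 = 0
a = 7+6 = 13
val = 13-6 = 7
a = 6*6 = 36
m = 36%5 = 1
a = 36//4 = 9
m = 1//5 = 0
val = 0%3 = 0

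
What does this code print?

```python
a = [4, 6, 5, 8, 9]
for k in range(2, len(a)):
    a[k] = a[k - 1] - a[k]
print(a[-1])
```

-16

k=2: a[2] = 6-5 = 1 → [4, 6, 1, 8, 9]
k=3: a[3] = 1-8 = -7 → [4, 6, 1, -7, 9]
k=4: a[4] = (-7)-9 = -16 → [4, 6, 1, -7, -16]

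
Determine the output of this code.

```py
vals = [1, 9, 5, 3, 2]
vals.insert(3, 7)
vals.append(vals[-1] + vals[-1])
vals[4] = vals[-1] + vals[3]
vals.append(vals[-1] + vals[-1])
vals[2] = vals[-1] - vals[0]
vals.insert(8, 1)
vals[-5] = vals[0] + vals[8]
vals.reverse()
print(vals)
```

insert 7 at 3 → [1, 9, 5, 7, 3, 2]
append vals[-1]+vals[-1] = 2+2 = 4 → [1, 9, 5, 7, 3, 2, 4]
vals[4] = vals[-1]+vals[3] = 4+7 = 11 → [1, 9, 5, 7, 11, 2, 4]
append vals[-1]+vals[-1] = 4+4 = 8 → [1, 9, 5, 7, 11, 2, 4, 8]
vals[2] = vals[-1]-vals[0] = 8-1 = 7 → [1, 9, 7, 7, 11, 2, 4, 8]
insert 1 at 8 → [1, 9, 7, 7, 11, 2, 4, 8, 1]
vals[-5] = vals[0]+vals[8] = 1+1 = 2 → [1, 9, 7, 7, 2, 2, 4, 8, 1]
reverse → [1, 8, 4, 2, 2, 7, 7, 9, 1]

[1, 8, 4, 2, 2, 7, 7, 9, 1]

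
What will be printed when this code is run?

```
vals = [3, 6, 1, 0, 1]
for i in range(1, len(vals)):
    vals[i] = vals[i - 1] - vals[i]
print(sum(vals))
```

-13

i=1: vals[1] = 3-6 = -3 → [3, -3, 1, 0, 1]
i=2: vals[2] = (-3)-1 = -4 → [3, -3, -4, 0, 1]
i=3: vals[3] = (-4)-0 = -4 → [3, -3, -4, -4, 1]
i=4: vals[4] = (-4)-1 = -5 → [3, -3, -4, -4, -5]
sum = -13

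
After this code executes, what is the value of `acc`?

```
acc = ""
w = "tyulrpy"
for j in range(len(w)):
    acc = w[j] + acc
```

'yprluyt'

j=0: prepend 't' → 't'
j=1: prepend 'y' → 'yt'
j=2: prepend 'u' → 'uyt'
j=3: prepend 'l' → 'luyt'
j=4: prepend 'r' → 'rluyt'
j=5: prepend 'p' → 'prluyt'
j=6: prepend 'y' → 'yprluyt'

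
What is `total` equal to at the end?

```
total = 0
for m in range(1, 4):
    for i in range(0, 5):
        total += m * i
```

60

m=1,i=0: total = 0+0 = 0
m=1,i=1: total = 0+1 = 1
m=1,i=2: total = 1+2 = 3
m=1,i=3: total = 3+3 = 6
m=1,i=4: total = 6+4 = 10
m=2,i=0: total = 10+0 = 10
m=2,i=1: total = 10+2 = 12
m=2,i=2: total = 12+4 = 16
m=2,i=3: total = 16+6 = 22
m=2,i=4: total = 22+8 = 30
m=3,i=0: total = 30+0 = 30
m=3,i=1: total = 30+3 = 33
m=3,i=2: total = 33+6 = 39
m=3,i=3: total = 39+9 = 48
m=3,i=4: total = 48+12 = 60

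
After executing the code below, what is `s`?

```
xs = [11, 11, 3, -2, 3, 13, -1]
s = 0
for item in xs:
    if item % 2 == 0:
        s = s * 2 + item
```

-2

item=11: not even
item=11: not even
item=3: not even
item=-2: even, s = 0*2+(-2) = -2
item=3: not even
item=13: not even
item=-1: not even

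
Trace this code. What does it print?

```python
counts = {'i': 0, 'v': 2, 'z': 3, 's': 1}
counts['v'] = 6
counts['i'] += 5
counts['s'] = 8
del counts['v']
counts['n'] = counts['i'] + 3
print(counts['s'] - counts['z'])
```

counts['v'] = 6 → {'i': 0, 'v': 6, 'z': 3, 's': 1}
counts['i'] = 0+5 = 5 → {'i': 5, 'v': 6, 'z': 3, 's': 1}
counts['s'] = 8 → {'i': 5, 'v': 6, 'z': 3, 's': 8}
del 'v' → {'i': 5, 'z': 3, 's': 8}
counts['n'] = counts['i']+3 = 8 → {'i': 5, 'z': 3, 's': 8, 'n': 8}
counts['s']-counts['z'] = 8-3 = 5

5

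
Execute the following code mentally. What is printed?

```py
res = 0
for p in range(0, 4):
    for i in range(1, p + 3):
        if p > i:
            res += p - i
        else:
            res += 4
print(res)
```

p=0,i=1: not 0>1, res = 0+4 = 4
p=0,i=2: not 0>2, res = 4+4 = 8
p=1,i=1: not 1>1, res = 8+4 = 12
p=1,i=2: not 1>2, res = 12+4 = 16
p=1,i=3: not 1>3, res = 16+4 = 20
p=2,i=1: 2>1, res = 20+1 = 21
p=2,i=2: not 2>2, res = 21+4 = 25
p=2,i=3: not 2>3, res = 25+4 = 29
p=2,i=4: not 2>4, res = 29+4 = 33
p=3,i=1: 3>1, res = 33+2 = 35
p=3,i=2: 3>2, res = 35+1 = 36
p=3,i=3: not 3>3, res = 36+4 = 40
p=3,i=4: not 3>4, res = 40+4 = 44
p=3,i=5: not 3>5, res = 44+4 = 48

48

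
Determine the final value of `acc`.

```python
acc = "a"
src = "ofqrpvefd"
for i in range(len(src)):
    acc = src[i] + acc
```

i=0: prepend 'o' → 'oa'
i=1: prepend 'f' → 'foa'
i=2: prepend 'q' → 'qfoa'
i=3: prepend 'r' → 'rqfoa'
i=4: prepend 'p' → 'prqfoa'
i=5: prepend 'v' → 'vprqfoa'
i=6: prepend 'e' → 'evprqfoa'
i=7: prepend 'f' → 'fevprqfoa'
i=8: prepend 'd' → 'dfevprqfoa'

'dfevprqfoa'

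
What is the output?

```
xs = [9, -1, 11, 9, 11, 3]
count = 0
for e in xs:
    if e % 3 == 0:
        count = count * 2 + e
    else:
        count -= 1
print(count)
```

47

e=9: %3==0, count = 0*2+9 = 9
e=-1: not %3==0, count = 9-1 = 8
e=11: not %3==0, count = 8-1 = 7
e=9: %3==0, count = 7*2+9 = 23
e=11: not %3==0, count = 23-1 = 22
e=3: %3==0, count = 22*2+3 = 47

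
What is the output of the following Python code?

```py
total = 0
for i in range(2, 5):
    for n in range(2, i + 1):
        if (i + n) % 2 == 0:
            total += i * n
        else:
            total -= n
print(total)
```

i=2,n=2: even sum, total = 0+4 = 4
i=3,n=2: odd sum, total = 4-2 = 2
i=3,n=3: even sum, total = 2+9 = 11
i=4,n=2: even sum, total = 11+8 = 19
i=4,n=3: odd sum, total = 19-3 = 16
i=4,n=4: even sum, total = 16+16 = 32

32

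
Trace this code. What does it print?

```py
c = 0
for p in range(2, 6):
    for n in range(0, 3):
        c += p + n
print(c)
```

p=2,n=0: c = 0+2 = 2
p=2,n=1: c = 2+3 = 5
p=2,n=2: c = 5+4 = 9
p=3,n=0: c = 9+3 = 12
p=3,n=1: c = 12+4 = 16
p=3,n=2: c = 16+5 = 21
p=4,n=0: c = 21+4 = 25
p=4,n=1: c = 25+5 = 30
p=4,n=2: c = 30+6 = 36
p=5,n=0: c = 36+5 = 41
p=5,n=1: c = 41+6 = 47
p=5,n=2: c = 47+7 = 54

54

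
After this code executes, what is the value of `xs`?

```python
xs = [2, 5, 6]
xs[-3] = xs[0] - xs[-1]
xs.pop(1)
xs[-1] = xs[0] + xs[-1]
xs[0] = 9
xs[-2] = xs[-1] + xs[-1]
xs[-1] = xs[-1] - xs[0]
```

xs[-3] = xs[0]-xs[-1] = 2-6 = -4 → [-4, 5, 6]
pop(1) removes 5 → [-4, 6]
xs[-1] = xs[0]+xs[-1] = (-4)+6 = 2 → [-4, 2]
xs[0] = 9 → [9, 2]
xs[-2] = xs[-1]+xs[-1] = 2+2 = 4 → [4, 2]
xs[-1] = xs[-1]-xs[0] = 2-4 = -2 → [4, -2]

[4, -2]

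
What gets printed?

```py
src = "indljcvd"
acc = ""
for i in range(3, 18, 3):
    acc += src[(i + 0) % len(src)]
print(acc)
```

lvnjd

i=3: add src[3]='l' → 'l'
i=6: add src[6]='v' → 'lv'
i=9: add src[1]='n' → 'lvn'
i=12: add src[4]='j' → 'lvnj'
i=15: add src[7]='d' → 'lvnjd'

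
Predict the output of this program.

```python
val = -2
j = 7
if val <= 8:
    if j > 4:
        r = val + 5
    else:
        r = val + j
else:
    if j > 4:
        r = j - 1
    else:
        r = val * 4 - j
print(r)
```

val=-2, j=7
val <= 8 is True; j > 4 is True
→ r = val + 5 = 3

3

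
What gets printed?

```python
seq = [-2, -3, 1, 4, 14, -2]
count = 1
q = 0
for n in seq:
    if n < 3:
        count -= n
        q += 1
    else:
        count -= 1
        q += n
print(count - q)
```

n=-2: <3, count = 1-(-2) = 3; q=1
n=-3: <3, count = 3-(-3) = 6; q=2
n=1: <3, count = 6-1 = 5; q=3
n=4: not <3, count = 5-1 = 4; q=7
n=14: not <3, count = 4-1 = 3; q=21
n=-2: <3, count = 3-(-2) = 5; q=22
count-q = 5-22 = -17

-17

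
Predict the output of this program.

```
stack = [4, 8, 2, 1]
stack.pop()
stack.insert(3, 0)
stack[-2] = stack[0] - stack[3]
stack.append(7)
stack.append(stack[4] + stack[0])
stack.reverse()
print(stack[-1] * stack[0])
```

44

pop() removes 1 → [4, 8, 2]
insert 0 at 3 → [4, 8, 2, 0]
stack[-2] = stack[0]-stack[3] = 4-0 = 4 → [4, 8, 4, 0]
append 7 → [4, 8, 4, 0, 7]
append stack[4]+stack[0] = 7+4 = 11 → [4, 8, 4, 0, 7, 11]
reverse → [11, 7, 0, 4, 8, 4]
stack[-1]*stack[0] = 4*11 = 44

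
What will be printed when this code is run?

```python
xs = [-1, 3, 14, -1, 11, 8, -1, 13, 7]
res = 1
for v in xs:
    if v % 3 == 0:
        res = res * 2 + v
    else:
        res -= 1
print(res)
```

v=-1: not %3==0, res = 1-1 = 0
v=3: %3==0, res = 0*2+3 = 3
v=14: not %3==0, res = 3-1 = 2
v=-1: not %3==0, res = 2-1 = 1
v=11: not %3==0, res = 1-1 = 0
v=8: not %3==0, res = 0-1 = -1
v=-1: not %3==0, res = (-1)-1 = -2
v=13: not %3==0, res = (-2)-1 = -3
v=7: not %3==0, res = (-3)-1 = -4

-4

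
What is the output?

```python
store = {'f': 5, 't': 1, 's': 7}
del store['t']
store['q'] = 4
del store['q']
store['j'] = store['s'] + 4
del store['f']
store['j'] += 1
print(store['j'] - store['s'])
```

del 't' → {'f': 5, 's': 7}
store['q'] = 4 → {'f': 5, 's': 7, 'q': 4}
del 'q' → {'f': 5, 's': 7}
store['j'] = store['s']+4 = 11 → {'f': 5, 's': 7, 'j': 11}
del 'f' → {'s': 7, 'j': 11}
store['j'] = 11+1 = 12 → {'s': 7, 'j': 12}
store['j']-store['s'] = 12-7 = 5

5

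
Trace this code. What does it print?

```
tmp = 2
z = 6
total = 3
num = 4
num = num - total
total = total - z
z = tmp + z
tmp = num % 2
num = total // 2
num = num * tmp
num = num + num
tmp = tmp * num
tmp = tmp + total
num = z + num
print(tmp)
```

num = 4-3 = 1
total = 3-6 = -3
z = 2+6 = 8
tmp = 1%2 = 1
num = (-3)//2 = -2
num = (-2)*1 = -2
num = (-2)+(-2) = -4
tmp = 1*(-4) = -4
tmp = (-4)+(-3) = -7
num = 8+(-4) = 4

-7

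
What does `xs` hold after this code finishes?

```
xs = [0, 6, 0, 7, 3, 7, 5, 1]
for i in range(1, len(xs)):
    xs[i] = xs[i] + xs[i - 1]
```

[0, 6, 6, 13, 16, 23, 28, 29]

i=1: xs[1] = 6+0 = 6 → [0, 6, 0, 7, 3, 7, 5, 1]
i=2: xs[2] = 0+6 = 6 → [0, 6, 6, 7, 3, 7, 5, 1]
i=3: xs[3] = 7+6 = 13 → [0, 6, 6, 13, 3, 7, 5, 1]
i=4: xs[4] = 3+13 = 16 → [0, 6, 6, 13, 16, 7, 5, 1]
i=5: xs[5] = 7+16 = 23 → [0, 6, 6, 13, 16, 23, 5, 1]
i=6: xs[6] = 5+23 = 28 → [0, 6, 6, 13, 16, 23, 28, 1]
i=7: xs[7] = 1+28 = 29 → [0, 6, 6, 13, 16, 23, 28, 29]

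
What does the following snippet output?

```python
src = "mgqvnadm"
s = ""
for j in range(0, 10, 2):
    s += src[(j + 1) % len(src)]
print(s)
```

gvamg

j=0: add src[1]='g' → 'g'
j=2: add src[3]='v' → 'gv'
j=4: add src[5]='a' → 'gva'
j=6: add src[7]='m' → 'gvam'
j=8: add src[1]='g' → 'gvamg'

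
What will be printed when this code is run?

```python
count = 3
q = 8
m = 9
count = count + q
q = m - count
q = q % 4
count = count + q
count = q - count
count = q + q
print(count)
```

4

count = 3+8 = 11
q = 9-11 = -2
q = (-2)%4 = 2
count = 11+2 = 13
count = 2-13 = -11
count = 2+2 = 4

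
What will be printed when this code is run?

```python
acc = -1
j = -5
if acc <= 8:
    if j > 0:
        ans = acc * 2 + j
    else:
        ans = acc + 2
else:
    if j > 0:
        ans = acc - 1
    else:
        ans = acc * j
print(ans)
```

acc=-1, j=-5
acc <= 8 is True; j > 0 is False
→ ans = acc + 2 = 1

1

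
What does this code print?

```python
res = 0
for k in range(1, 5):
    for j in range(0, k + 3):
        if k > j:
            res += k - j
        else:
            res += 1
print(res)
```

32

k=1,j=0: 1>0, res = 0+1 = 1
k=1,j=1: not 1>1, res = 1+1 = 2
k=1,j=2: not 1>2, res = 2+1 = 3
k=1,j=3: not 1>3, res = 3+1 = 4
k=2,j=0: 2>0, res = 4+2 = 6
k=2,j=1: 2>1, res = 6+1 = 7
k=2,j=2: not 2>2, res = 7+1 = 8
k=2,j=3: not 2>3, res = 8+1 = 9
k=2,j=4: not 2>4, res = 9+1 = 10
k=3,j=0: 3>0, res = 10+3 = 13
k=3,j=1: 3>1, res = 13+2 = 15
k=3,j=2: 3>2, res = 15+1 = 16
k=3,j=3: not 3>3, res = 16+1 = 17
k=3,j=4: not 3>4, res = 17+1 = 18
k=3,j=5: not 3>5, res = 18+1 = 19
k=4,j=0: 4>0, res = 19+4 = 23
k=4,j=1: 4>1, res = 23+3 = 26
k=4,j=2: 4>2, res = 26+2 = 28
k=4,j=3: 4>3, res = 28+1 = 29
k=4,j=4: not 4>4, res = 29+1 = 30
k=4,j=5: not 4>5, res = 30+1 = 31
k=4,j=6: not 4>6, res = 31+1 = 32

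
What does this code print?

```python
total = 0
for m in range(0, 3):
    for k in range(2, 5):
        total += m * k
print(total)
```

m=0,k=2: total = 0+0 = 0
m=0,k=3: total = 0+0 = 0
m=0,k=4: total = 0+0 = 0
m=1,k=2: total = 0+2 = 2
m=1,k=3: total = 2+3 = 5
m=1,k=4: total = 5+4 = 9
m=2,k=2: total = 9+4 = 13
m=2,k=3: total = 13+6 = 19
m=2,k=4: total = 19+8 = 27

27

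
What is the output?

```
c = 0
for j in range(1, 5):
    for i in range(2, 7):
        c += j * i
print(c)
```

j=1,i=2: c = 0+2 = 2
j=1,i=3: c = 2+3 = 5
j=1,i=4: c = 5+4 = 9
j=1,i=5: c = 9+5 = 14
j=1,i=6: c = 14+6 = 20
j=2,i=2: c = 20+4 = 24
j=2,i=3: c = 24+6 = 30
j=2,i=4: c = 30+8 = 38
j=2,i=5: c = 38+10 = 48
j=2,i=6: c = 48+12 = 60
j=3,i=2: c = 60+6 = 66
j=3,i=3: c = 66+9 = 75
j=3,i=4: c = 75+12 = 87
j=3,i=5: c = 87+15 = 102
j=3,i=6: c = 102+18 = 120
j=4,i=2: c = 120+8 = 128
j=4,i=3: c = 128+12 = 140
j=4,i=4: c = 140+16 = 156
j=4,i=5: c = 156+20 = 176
j=4,i=6: c = 176+24 = 200

200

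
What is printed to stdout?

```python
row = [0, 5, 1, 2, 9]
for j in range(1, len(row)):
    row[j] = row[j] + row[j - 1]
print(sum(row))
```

j=1: row[1] = 5+0 = 5 → [0, 5, 1, 2, 9]
j=2: row[2] = 1+5 = 6 → [0, 5, 6, 2, 9]
j=3: row[3] = 2+6 = 8 → [0, 5, 6, 8, 9]
j=4: row[4] = 9+8 = 17 → [0, 5, 6, 8, 17]
sum = 36

36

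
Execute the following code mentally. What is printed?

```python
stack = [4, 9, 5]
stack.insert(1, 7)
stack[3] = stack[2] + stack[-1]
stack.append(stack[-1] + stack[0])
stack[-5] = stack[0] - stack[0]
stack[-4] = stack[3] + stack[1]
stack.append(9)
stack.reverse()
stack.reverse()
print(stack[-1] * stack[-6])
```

0

insert 7 at 1 → [4, 7, 9, 5]
stack[3] = stack[2]+stack[-1] = 9+5 = 14 → [4, 7, 9, 14]
append stack[-1]+stack[0] = 14+4 = 18 → [4, 7, 9, 14, 18]
stack[-5] = stack[0]-stack[0] = 4-4 = 0 → [0, 7, 9, 14, 18]
stack[-4] = stack[3]+stack[1] = 14+7 = 21 → [0, 21, 9, 14, 18]
append 9 → [0, 21, 9, 14, 18, 9]
reverse → [9, 18, 14, 9, 21, 0]
reverse → [0, 21, 9, 14, 18, 9]
stack[-1]*stack[-6] = 9*0 = 0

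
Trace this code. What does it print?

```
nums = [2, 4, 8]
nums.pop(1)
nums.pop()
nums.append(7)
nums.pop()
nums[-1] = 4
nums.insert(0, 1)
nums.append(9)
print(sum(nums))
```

pop(1) removes 4 → [2, 8]
pop() removes 8 → [2]
append 7 → [2, 7]
pop() removes 7 → [2]
nums[-1] = 4 → [4]
insert 1 at 0 → [1, 4]
append 9 → [1, 4, 9]
sum = 14

14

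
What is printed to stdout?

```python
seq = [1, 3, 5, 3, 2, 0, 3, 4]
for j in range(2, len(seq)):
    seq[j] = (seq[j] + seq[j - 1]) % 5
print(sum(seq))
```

j=2: seq[2] = (5+3)%5 = 3 → [1, 3, 3, 3, 2, 0, 3, 4]
j=3: seq[3] = (3+3)%5 = 1 → [1, 3, 3, 1, 2, 0, 3, 4]
j=4: seq[4] = (2+1)%5 = 3 → [1, 3, 3, 1, 3, 0, 3, 4]
j=5: seq[5] = (0+3)%5 = 3 → [1, 3, 3, 1, 3, 3, 3, 4]
j=6: seq[6] = (3+3)%5 = 1 → [1, 3, 3, 1, 3, 3, 1, 4]
j=7: seq[7] = (4+1)%5 = 0 → [1, 3, 3, 1, 3, 3, 1, 0]
sum = 15

15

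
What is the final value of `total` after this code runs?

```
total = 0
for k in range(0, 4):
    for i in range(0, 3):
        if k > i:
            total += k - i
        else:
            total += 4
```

34

k=0,i=0: not 0>0, total = 0+4 = 4
k=0,i=1: not 0>1, total = 4+4 = 8
k=0,i=2: not 0>2, total = 8+4 = 12
k=1,i=0: 1>0, total = 12+1 = 13
k=1,i=1: not 1>1, total = 13+4 = 17
k=1,i=2: not 1>2, total = 17+4 = 21
k=2,i=0: 2>0, total = 21+2 = 23
k=2,i=1: 2>1, total = 23+1 = 24
k=2,i=2: not 2>2, total = 24+4 = 28
k=3,i=0: 3>0, total = 28+3 = 31
k=3,i=1: 3>1, total = 31+2 = 33
k=3,i=2: 3>2, total = 33+1 = 34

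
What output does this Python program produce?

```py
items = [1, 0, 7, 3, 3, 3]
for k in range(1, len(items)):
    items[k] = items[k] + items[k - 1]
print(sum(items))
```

k=1: items[1] = 0+1 = 1 → [1, 1, 7, 3, 3, 3]
k=2: items[2] = 7+1 = 8 → [1, 1, 8, 3, 3, 3]
k=3: items[3] = 3+8 = 11 → [1, 1, 8, 11, 3, 3]
k=4: items[4] = 3+11 = 14 → [1, 1, 8, 11, 14, 3]
k=5: items[5] = 3+14 = 17 → [1, 1, 8, 11, 14, 17]
sum = 52

52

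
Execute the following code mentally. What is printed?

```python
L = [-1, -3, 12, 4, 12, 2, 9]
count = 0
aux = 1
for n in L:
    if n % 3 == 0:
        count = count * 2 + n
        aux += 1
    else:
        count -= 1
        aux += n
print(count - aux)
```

25

n=-1: not %3==0, count = 0-1 = -1; aux=0
n=-3: %3==0, count = (-1)*2+(-3) = -5; aux=1
n=12: %3==0, count = (-5)*2+12 = 2; aux=2
n=4: not %3==0, count = 2-1 = 1; aux=6
n=12: %3==0, count = 1*2+12 = 14; aux=7
n=2: not %3==0, count = 14-1 = 13; aux=9
n=9: %3==0, count = 13*2+9 = 35; aux=10
count-aux = 35-10 = 25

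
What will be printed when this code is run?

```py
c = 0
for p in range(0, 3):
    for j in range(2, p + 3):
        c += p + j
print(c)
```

24

p=0,j=2: c = 0+2 = 2
p=1,j=2: c = 2+3 = 5
p=1,j=3: c = 5+4 = 9
p=2,j=2: c = 9+4 = 13
p=2,j=3: c = 13+5 = 18
p=2,j=4: c = 18+6 = 24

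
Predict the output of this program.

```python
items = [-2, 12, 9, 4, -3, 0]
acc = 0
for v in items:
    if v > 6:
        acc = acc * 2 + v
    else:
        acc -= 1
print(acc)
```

v=-2: not >6, acc = 0-1 = -1
v=12: >6, acc = (-1)*2+12 = 10
v=9: >6, acc = 10*2+9 = 29
v=4: not >6, acc = 29-1 = 28
v=-3: not >6, acc = 28-1 = 27
v=0: not >6, acc = 27-1 = 26

26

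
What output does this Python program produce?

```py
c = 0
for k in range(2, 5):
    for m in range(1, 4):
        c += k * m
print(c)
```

k=2,m=1: c = 0+2 = 2
k=2,m=2: c = 2+4 = 6
k=2,m=3: c = 6+6 = 12
k=3,m=1: c = 12+3 = 15
k=3,m=2: c = 15+6 = 21
k=3,m=3: c = 21+9 = 30
k=4,m=1: c = 30+4 = 34
k=4,m=2: c = 34+8 = 42
k=4,m=3: c = 42+12 = 54

54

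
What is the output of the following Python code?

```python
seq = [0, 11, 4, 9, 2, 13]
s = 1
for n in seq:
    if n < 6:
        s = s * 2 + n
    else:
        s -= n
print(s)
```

n=0: <6, s = 1*2+0 = 2
n=11: not <6, s = 2-11 = -9
n=4: <6, s = (-9)*2+4 = -14
n=9: not <6, s = (-14)-9 = -23
n=2: <6, s = (-23)*2+2 = -44
n=13: not <6, s = (-44)-13 = -57

-57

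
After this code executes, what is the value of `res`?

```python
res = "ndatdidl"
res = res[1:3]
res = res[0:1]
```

slice [1:3] → 'da'
slice [0:1] → 'd'

'd'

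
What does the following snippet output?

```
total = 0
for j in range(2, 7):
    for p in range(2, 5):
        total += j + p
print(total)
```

j=2,p=2: total = 0+4 = 4
j=2,p=3: total = 4+5 = 9
j=2,p=4: total = 9+6 = 15
j=3,p=2: total = 15+5 = 20
j=3,p=3: total = 20+6 = 26
j=3,p=4: total = 26+7 = 33
j=4,p=2: total = 33+6 = 39
j=4,p=3: total = 39+7 = 46
j=4,p=4: total = 46+8 = 54
j=5,p=2: total = 54+7 = 61
j=5,p=3: total = 61+8 = 69
j=5,p=4: total = 69+9 = 78
j=6,p=2: total = 78+8 = 86
j=6,p=3: total = 86+9 = 95
j=6,p=4: total = 95+10 = 105

105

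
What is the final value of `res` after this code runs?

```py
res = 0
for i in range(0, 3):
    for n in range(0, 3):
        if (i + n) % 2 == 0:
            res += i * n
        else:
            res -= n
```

i=0,n=0: even sum, res = 0+0 = 0
i=0,n=1: odd sum, res = 0-1 = -1
i=0,n=2: even sum, res = (-1)+0 = -1
i=1,n=0: odd sum, res = (-1)-0 = -1
i=1,n=1: even sum, res = (-1)+1 = 0
i=1,n=2: odd sum, res = 0-2 = -2
i=2,n=0: even sum, res = (-2)+0 = -2
i=2,n=1: odd sum, res = (-2)-1 = -3
i=2,n=2: even sum, res = (-3)+4 = 1

1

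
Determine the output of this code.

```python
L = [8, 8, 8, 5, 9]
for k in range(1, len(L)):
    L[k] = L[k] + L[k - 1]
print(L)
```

[8, 16, 24, 29, 38]

k=1: L[1] = 8+8 = 16 → [8, 16, 8, 5, 9]
k=2: L[2] = 8+16 = 24 → [8, 16, 24, 5, 9]
k=3: L[3] = 5+24 = 29 → [8, 16, 24, 29, 9]
k=4: L[4] = 9+29 = 38 → [8, 16, 24, 29, 38]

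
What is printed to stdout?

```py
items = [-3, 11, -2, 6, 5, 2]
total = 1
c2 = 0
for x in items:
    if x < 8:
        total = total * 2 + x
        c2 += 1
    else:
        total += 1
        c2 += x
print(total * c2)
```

x=-3: <8, total = 1*2+(-3) = -1; c2=1
x=11: not <8, total = (-1)+1 = 0; c2=12
x=-2: <8, total = 0*2+(-2) = -2; c2=13
x=6: <8, total = (-2)*2+6 = 2; c2=14
x=5: <8, total = 2*2+5 = 9; c2=15
x=2: <8, total = 9*2+2 = 20; c2=16
total*c2 = 20*16 = 320

320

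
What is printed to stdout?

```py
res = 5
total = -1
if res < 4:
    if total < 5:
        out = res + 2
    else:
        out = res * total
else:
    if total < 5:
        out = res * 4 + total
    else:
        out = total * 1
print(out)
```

res=5, total=-1
res < 4 is False; total < 5 is True
→ out = res * 4 + total = 19

19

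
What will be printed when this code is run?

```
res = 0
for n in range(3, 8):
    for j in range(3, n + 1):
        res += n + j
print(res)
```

150

n=3,j=3: res = 0+6 = 6
n=4,j=3: res = 6+7 = 13
n=4,j=4: res = 13+8 = 21
n=5,j=3: res = 21+8 = 29
n=5,j=4: res = 29+9 = 38
n=5,j=5: res = 38+10 = 48
n=6,j=3: res = 48+9 = 57
n=6,j=4: res = 57+10 = 67
n=6,j=5: res = 67+11 = 78
n=6,j=6: res = 78+12 = 90
n=7,j=3: res = 90+10 = 100
n=7,j=4: res = 100+11 = 111
n=7,j=5: res = 111+12 = 123
n=7,j=6: res = 123+13 = 136
n=7,j=7: res = 136+14 = 150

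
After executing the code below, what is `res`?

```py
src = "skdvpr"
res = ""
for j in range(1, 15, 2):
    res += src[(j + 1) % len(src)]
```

j=1: add src[2]='d' → 'd'
j=3: add src[4]='p' → 'dp'
j=5: add src[0]='s' → 'dps'
j=7: add src[2]='d' → 'dpsd'
j=9: add src[4]='p' → 'dpsdp'
j=11: add src[0]='s' → 'dpsdps'
j=13: add src[2]='d' → 'dpsdpsd'

'dpsdpsd'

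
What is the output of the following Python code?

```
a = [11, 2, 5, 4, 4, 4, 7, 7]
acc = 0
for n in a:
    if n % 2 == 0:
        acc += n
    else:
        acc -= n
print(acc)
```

n=11: not even, acc = 0-11 = -11
n=2: even, acc = (-11)+2 = -9
n=5: not even, acc = (-9)-5 = -14
n=4: even, acc = (-14)+4 = -10
n=4: even, acc = (-10)+4 = -6
n=4: even, acc = (-6)+4 = -2
n=7: not even, acc = (-2)-7 = -9
n=7: not even, acc = (-9)-7 = -16

-16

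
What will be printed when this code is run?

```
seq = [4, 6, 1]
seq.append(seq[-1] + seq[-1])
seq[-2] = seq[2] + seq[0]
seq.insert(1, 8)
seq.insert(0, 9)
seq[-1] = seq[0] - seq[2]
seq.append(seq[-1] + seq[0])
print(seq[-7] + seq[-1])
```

append seq[-1]+seq[-1] = 1+1 = 2 → [4, 6, 1, 2]
seq[-2] = seq[2]+seq[0] = 1+4 = 5 → [4, 6, 5, 2]
insert 8 at 1 → [4, 8, 6, 5, 2]
insert 9 at 0 → [9, 4, 8, 6, 5, 2]
seq[-1] = seq[0]-seq[2] = 9-8 = 1 → [9, 4, 8, 6, 5, 1]
append seq[-1]+seq[0] = 1+9 = 10 → [9, 4, 8, 6, 5, 1, 10]
seq[-7]+seq[-1] = 9+10 = 19

19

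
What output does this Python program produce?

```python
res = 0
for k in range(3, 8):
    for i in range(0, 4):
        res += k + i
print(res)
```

130

k=3,i=0: res = 0+3 = 3
k=3,i=1: res = 3+4 = 7
k=3,i=2: res = 7+5 = 12
k=3,i=3: res = 12+6 = 18
k=4,i=0: res = 18+4 = 22
k=4,i=1: res = 22+5 = 27
k=4,i=2: res = 27+6 = 33
k=4,i=3: res = 33+7 = 40
k=5,i=0: res = 40+5 = 45
k=5,i=1: res = 45+6 = 51
k=5,i=2: res = 51+7 = 58
k=5,i=3: res = 58+8 = 66
k=6,i=0: res = 66+6 = 72
k=6,i=1: res = 72+7 = 79
k=6,i=2: res = 79+8 = 87
k=6,i=3: res = 87+9 = 96
k=7,i=0: res = 96+7 = 103
k=7,i=1: res = 103+8 = 111
k=7,i=2: res = 111+9 = 120
k=7,i=3: res = 120+10 = 130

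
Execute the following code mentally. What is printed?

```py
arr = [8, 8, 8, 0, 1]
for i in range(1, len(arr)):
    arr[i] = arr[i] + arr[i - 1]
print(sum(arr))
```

97

i=1: arr[1] = 8+8 = 16 → [8, 16, 8, 0, 1]
i=2: arr[2] = 8+16 = 24 → [8, 16, 24, 0, 1]
i=3: arr[3] = 0+24 = 24 → [8, 16, 24, 24, 1]
i=4: arr[4] = 1+24 = 25 → [8, 16, 24, 24, 25]
sum = 97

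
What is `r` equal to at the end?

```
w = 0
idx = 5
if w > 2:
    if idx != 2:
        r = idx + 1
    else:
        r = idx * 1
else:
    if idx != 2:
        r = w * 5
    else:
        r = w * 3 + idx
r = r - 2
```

-2

w=0, idx=5
w > 2 is False; idx != 2 is True
→ r = w * 5 = 0
r = 0-2 = -2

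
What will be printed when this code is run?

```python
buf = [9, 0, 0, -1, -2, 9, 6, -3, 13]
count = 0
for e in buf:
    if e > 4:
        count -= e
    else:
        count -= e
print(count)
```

e=9: >4, count = 0-9 = -9
e=0: not >4, count = (-9)-0 = -9
e=0: not >4, count = (-9)-0 = -9
e=-1: not >4, count = (-9)-(-1) = -8
e=-2: not >4, count = (-8)-(-2) = -6
e=9: >4, count = (-6)-9 = -15
e=6: >4, count = (-15)-6 = -21
e=-3: not >4, count = (-21)-(-3) = -18
e=13: >4, count = (-18)-13 = -31

-31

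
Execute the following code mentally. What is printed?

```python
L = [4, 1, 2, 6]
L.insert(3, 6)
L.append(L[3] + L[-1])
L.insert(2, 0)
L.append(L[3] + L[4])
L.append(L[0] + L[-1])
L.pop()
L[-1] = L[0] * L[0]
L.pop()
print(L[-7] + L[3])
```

insert 6 at 3 → [4, 1, 2, 6, 6]
append L[3]+L[-1] = 6+6 = 12 → [4, 1, 2, 6, 6, 12]
insert 0 at 2 → [4, 1, 0, 2, 6, 6, 12]
append L[3]+L[4] = 2+6 = 8 → [4, 1, 0, 2, 6, 6, 12, 8]
append L[0]+L[-1] = 4+8 = 12 → [4, 1, 0, 2, 6, 6, 12, 8, 12]
pop() removes 12 → [4, 1, 0, 2, 6, 6, 12, 8]
L[-1] = L[0]*L[0] = 4*4 = 16 → [4, 1, 0, 2, 6, 6, 12, 16]
pop() removes 16 → [4, 1, 0, 2, 6, 6, 12]
L[-7]+L[3] = 4+2 = 6

6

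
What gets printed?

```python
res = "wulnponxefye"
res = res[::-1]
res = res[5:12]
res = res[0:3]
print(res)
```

reverse → 'eyfexnopnluw'
slice [5:12] → 'nopnluw'
slice [0:3] → 'nop'

nop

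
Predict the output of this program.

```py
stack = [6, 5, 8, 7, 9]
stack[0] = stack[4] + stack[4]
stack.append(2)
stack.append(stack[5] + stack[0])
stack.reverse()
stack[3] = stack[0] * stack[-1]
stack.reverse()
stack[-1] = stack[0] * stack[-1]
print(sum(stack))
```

762

stack[0] = stack[4]+stack[4] = 9+9 = 18 → [18, 5, 8, 7, 9]
append 2 → [18, 5, 8, 7, 9, 2]
append stack[5]+stack[0] = 2+18 = 20 → [18, 5, 8, 7, 9, 2, 20]
reverse → [20, 2, 9, 7, 8, 5, 18]
stack[3] = stack[0]*stack[-1] = 20*18 = 360 → [20, 2, 9, 360, 8, 5, 18]
reverse → [18, 5, 8, 360, 9, 2, 20]
stack[-1] = stack[0]*stack[-1] = 18*20 = 360 → [18, 5, 8, 360, 9, 2, 360]
sum = 762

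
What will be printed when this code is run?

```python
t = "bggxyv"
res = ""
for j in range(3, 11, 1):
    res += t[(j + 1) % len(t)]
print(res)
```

yvbggxyv

j=3: add t[4]='y' → 'y'
j=4: add t[5]='v' → 'yv'
j=5: add t[0]='b' → 'yvb'
j=6: add t[1]='g' → 'yvbg'
j=7: add t[2]='g' → 'yvbgg'
j=8: add t[3]='x' → 'yvbggx'
j=9: add t[4]='y' → 'yvbggxy'
j=10: add t[5]='v' → 'yvbggxyv'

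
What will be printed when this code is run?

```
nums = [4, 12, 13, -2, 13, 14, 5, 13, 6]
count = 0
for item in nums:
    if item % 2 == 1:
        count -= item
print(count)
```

item=4: not odd
item=12: not odd
item=13: odd, count = 0-13 = -13
item=-2: not odd
item=13: odd, count = (-13)-13 = -26
item=14: not odd
item=5: odd, count = (-26)-5 = -31
item=13: odd, count = (-31)-13 = -44
item=6: not odd

-44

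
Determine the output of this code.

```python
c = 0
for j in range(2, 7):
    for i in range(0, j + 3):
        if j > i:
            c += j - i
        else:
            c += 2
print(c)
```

85

j=2,i=0: 2>0, c = 0+2 = 2
j=2,i=1: 2>1, c = 2+1 = 3
j=2,i=2: not 2>2, c = 3+2 = 5
j=2,i=3: not 2>3, c = 5+2 = 7
j=2,i=4: not 2>4, c = 7+2 = 9
j=3,i=0: 3>0, c = 9+3 = 12
j=3,i=1: 3>1, c = 12+2 = 14
j=3,i=2: 3>2, c = 14+1 = 15
j=3,i=3: not 3>3, c = 15+2 = 17
j=3,i=4: not 3>4, c = 17+2 = 19
j=3,i=5: not 3>5, c = 19+2 = 21
j=4,i=0: 4>0, c = 21+4 = 25
j=4,i=1: 4>1, c = 25+3 = 28
j=4,i=2: 4>2, c = 28+2 = 30
j=4,i=3: 4>3, c = 30+1 = 31
j=4,i=4: not 4>4, c = 31+2 = 33
j=4,i=5: not 4>5, c = 33+2 = 35
j=4,i=6: not 4>6, c = 35+2 = 37
j=5,i=0: 5>0, c = 37+5 = 42
j=5,i=1: 5>1, c = 42+4 = 46
j=5,i=2: 5>2, c = 46+3 = 49
j=5,i=3: 5>3, c = 49+2 = 51
j=5,i=4: 5>4, c = 51+1 = 52
j=5,i=5: not 5>5, c = 52+2 = 54
j=5,i=6: not 5>6, c = 54+2 = 56
j=5,i=7: not 5>7, c = 56+2 = 58
j=6,i=0: 6>0, c = 58+6 = 64
j=6,i=1: 6>1, c = 64+5 = 69
j=6,i=2: 6>2, c = 69+4 = 73
j=6,i=3: 6>3, c = 73+3 = 76
j=6,i=4: 6>4, c = 76+2 = 78
j=6,i=5: 6>5, c = 78+1 = 79
j=6,i=6: not 6>6, c = 79+2 = 81
j=6,i=7: not 6>7, c = 81+2 = 83
j=6,i=8: not 6>8, c = 83+2 = 85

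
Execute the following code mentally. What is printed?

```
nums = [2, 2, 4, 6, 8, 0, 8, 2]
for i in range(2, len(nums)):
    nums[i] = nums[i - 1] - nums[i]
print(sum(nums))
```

-88

i=2: nums[2] = 2-4 = -2 → [2, 2, -2, 6, 8, 0, 8, 2]
i=3: nums[3] = (-2)-6 = -8 → [2, 2, -2, -8, 8, 0, 8, 2]
i=4: nums[4] = (-8)-8 = -16 → [2, 2, -2, -8, -16, 0, 8, 2]
i=5: nums[5] = (-16)-0 = -16 → [2, 2, -2, -8, -16, -16, 8, 2]
i=6: nums[6] = (-16)-8 = -24 → [2, 2, -2, -8, -16, -16, -24, 2]
i=7: nums[7] = (-24)-2 = -26 → [2, 2, -2, -8, -16, -16, -24, -26]
sum = -88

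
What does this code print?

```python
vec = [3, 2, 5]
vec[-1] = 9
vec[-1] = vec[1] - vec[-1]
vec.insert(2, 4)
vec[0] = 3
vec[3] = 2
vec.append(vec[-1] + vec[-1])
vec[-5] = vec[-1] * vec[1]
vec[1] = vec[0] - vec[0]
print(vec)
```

[8, 0, 4, 2, 4]

vec[-1] = 9 → [3, 2, 9]
vec[-1] = vec[1]-vec[-1] = 2-9 = -7 → [3, 2, -7]
insert 4 at 2 → [3, 2, 4, -7]
vec[0] = 3 → [3, 2, 4, -7]
vec[3] = 2 → [3, 2, 4, 2]
append vec[-1]+vec[-1] = 2+2 = 4 → [3, 2, 4, 2, 4]
vec[-5] = vec[-1]*vec[1] = 4*2 = 8 → [8, 2, 4, 2, 4]
vec[1] = vec[0]-vec[0] = 8-8 = 0 → [8, 0, 4, 2, 4]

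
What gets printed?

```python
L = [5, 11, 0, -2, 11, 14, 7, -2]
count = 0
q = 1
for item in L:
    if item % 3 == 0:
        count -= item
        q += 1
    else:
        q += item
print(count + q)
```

46

item=5: not %3==0; q=6
item=11: not %3==0; q=17
item=0: %3==0, count = 0-0 = 0; q=18
item=-2: not %3==0; q=16
item=11: not %3==0; q=27
item=14: not %3==0; q=41
item=7: not %3==0; q=48
item=-2: not %3==0; q=46
count+q = 0+46 = 46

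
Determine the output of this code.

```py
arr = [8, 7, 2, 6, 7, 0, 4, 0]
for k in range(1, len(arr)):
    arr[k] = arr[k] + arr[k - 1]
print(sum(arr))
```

k=1: arr[1] = 7+8 = 15 → [8, 15, 2, 6, 7, 0, 4, 0]
k=2: arr[2] = 2+15 = 17 → [8, 15, 17, 6, 7, 0, 4, 0]
k=3: arr[3] = 6+17 = 23 → [8, 15, 17, 23, 7, 0, 4, 0]
k=4: arr[4] = 7+23 = 30 → [8, 15, 17, 23, 30, 0, 4, 0]
k=5: arr[5] = 0+30 = 30 → [8, 15, 17, 23, 30, 30, 4, 0]
k=6: arr[6] = 4+30 = 34 → [8, 15, 17, 23, 30, 30, 34, 0]
k=7: arr[7] = 0+34 = 34 → [8, 15, 17, 23, 30, 30, 34, 34]
sum = 191

191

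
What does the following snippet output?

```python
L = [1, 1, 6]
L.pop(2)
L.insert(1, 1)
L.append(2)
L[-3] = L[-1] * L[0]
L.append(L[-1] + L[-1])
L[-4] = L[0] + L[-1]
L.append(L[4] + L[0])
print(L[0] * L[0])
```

1

pop(2) removes 6 → [1, 1]
insert 1 at 1 → [1, 1, 1]
append 2 → [1, 1, 1, 2]
L[-3] = L[-1]*L[0] = 2*1 = 2 → [1, 2, 1, 2]
append L[-1]+L[-1] = 2+2 = 4 → [1, 2, 1, 2, 4]
L[-4] = L[0]+L[-1] = 1+4 = 5 → [1, 5, 1, 2, 4]
append L[4]+L[0] = 4+1 = 5 → [1, 5, 1, 2, 4, 5]
L[0]*L[0] = 1*1 = 1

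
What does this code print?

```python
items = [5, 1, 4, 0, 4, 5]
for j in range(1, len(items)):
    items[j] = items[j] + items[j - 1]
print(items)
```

j=1: items[1] = 1+5 = 6 → [5, 6, 4, 0, 4, 5]
j=2: items[2] = 4+6 = 10 → [5, 6, 10, 0, 4, 5]
j=3: items[3] = 0+10 = 10 → [5, 6, 10, 10, 4, 5]
j=4: items[4] = 4+10 = 14 → [5, 6, 10, 10, 14, 5]
j=5: items[5] = 5+14 = 19 → [5, 6, 10, 10, 14, 19]

[5, 6, 10, 10, 14, 19]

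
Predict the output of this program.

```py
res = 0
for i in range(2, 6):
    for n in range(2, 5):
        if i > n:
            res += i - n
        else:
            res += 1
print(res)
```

16

i=2,n=2: not 2>2, res = 0+1 = 1
i=2,n=3: not 2>3, res = 1+1 = 2
i=2,n=4: not 2>4, res = 2+1 = 3
i=3,n=2: 3>2, res = 3+1 = 4
i=3,n=3: not 3>3, res = 4+1 = 5
i=3,n=4: not 3>4, res = 5+1 = 6
i=4,n=2: 4>2, res = 6+2 = 8
i=4,n=3: 4>3, res = 8+1 = 9
i=4,n=4: not 4>4, res = 9+1 = 10
i=5,n=2: 5>2, res = 10+3 = 13
i=5,n=3: 5>3, res = 13+2 = 15
i=5,n=4: 5>4, res = 15+1 = 16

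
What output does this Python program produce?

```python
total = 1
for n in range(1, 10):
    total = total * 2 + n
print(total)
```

n=1: total = 1*2+1 = 3
n=2: total = 3*2+2 = 8
n=3: total = 8*2+3 = 19
n=4: total = 19*2+4 = 42
n=5: total = 42*2+5 = 89
n=6: total = 89*2+6 = 184
n=7: total = 184*2+7 = 375
n=8: total = 375*2+8 = 758
n=9: total = 758*2+9 = 1525

1525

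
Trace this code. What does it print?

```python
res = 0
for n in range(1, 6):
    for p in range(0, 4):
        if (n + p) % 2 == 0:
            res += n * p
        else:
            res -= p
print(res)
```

n=1,p=0: odd sum, res = 0-0 = 0
n=1,p=1: even sum, res = 0+1 = 1
n=1,p=2: odd sum, res = 1-2 = -1
n=1,p=3: even sum, res = (-1)+3 = 2
n=2,p=0: even sum, res = 2+0 = 2
n=2,p=1: odd sum, res = 2-1 = 1
n=2,p=2: even sum, res = 1+4 = 5
n=2,p=3: odd sum, res = 5-3 = 2
n=3,p=0: odd sum, res = 2-0 = 2
n=3,p=1: even sum, res = 2+3 = 5
n=3,p=2: odd sum, res = 5-2 = 3
n=3,p=3: even sum, res = 3+9 = 12
n=4,p=0: even sum, res = 12+0 = 12
n=4,p=1: odd sum, res = 12-1 = 11
n=4,p=2: even sum, res = 11+8 = 19
n=4,p=3: odd sum, res = 19-3 = 16
n=5,p=0: odd sum, res = 16-0 = 16
n=5,p=1: even sum, res = 16+5 = 21
n=5,p=2: odd sum, res = 21-2 = 19
n=5,p=3: even sum, res = 19+15 = 34

34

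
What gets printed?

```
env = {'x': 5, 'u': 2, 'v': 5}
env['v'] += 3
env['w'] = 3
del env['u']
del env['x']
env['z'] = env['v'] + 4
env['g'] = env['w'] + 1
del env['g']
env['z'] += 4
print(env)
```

env['v'] = 5+3 = 8 → {'x': 5, 'u': 2, 'v': 8}
env['w'] = 3 → {'x': 5, 'u': 2, 'v': 8, 'w': 3}
del 'u' → {'x': 5, 'v': 8, 'w': 3}
del 'x' → {'v': 8, 'w': 3}
env['z'] = env['v']+4 = 12 → {'v': 8, 'w': 3, 'z': 12}
env['g'] = env['w']+1 = 4 → {'v': 8, 'w': 3, 'z': 12, 'g': 4}
del 'g' → {'v': 8, 'w': 3, 'z': 12}
env['z'] = 12+4 = 16 → {'v': 8, 'w': 3, 'z': 16}

{'v': 8, 'w': 3, 'z': 16}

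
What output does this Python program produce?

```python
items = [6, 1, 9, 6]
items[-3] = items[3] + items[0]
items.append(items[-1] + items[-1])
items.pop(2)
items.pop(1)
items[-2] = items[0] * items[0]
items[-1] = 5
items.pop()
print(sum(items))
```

items[-3] = items[3]+items[0] = 6+6 = 12 → [6, 12, 9, 6]
append items[-1]+items[-1] = 6+6 = 12 → [6, 12, 9, 6, 12]
pop(2) removes 9 → [6, 12, 6, 12]
pop(1) removes 12 → [6, 6, 12]
items[-2] = items[0]*items[0] = 6*6 = 36 → [6, 36, 12]
items[-1] = 5 → [6, 36, 5]
pop() removes 5 → [6, 36]
sum = 42

42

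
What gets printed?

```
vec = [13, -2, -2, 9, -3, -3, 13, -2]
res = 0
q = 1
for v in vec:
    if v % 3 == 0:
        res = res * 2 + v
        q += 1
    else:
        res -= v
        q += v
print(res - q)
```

-80

v=13: not %3==0, res = 0-13 = -13; q=14
v=-2: not %3==0, res = (-13)-(-2) = -11; q=12
v=-2: not %3==0, res = (-11)-(-2) = -9; q=10
v=9: %3==0, res = (-9)*2+9 = -9; q=11
v=-3: %3==0, res = (-9)*2+(-3) = -21; q=12
v=-3: %3==0, res = (-21)*2+(-3) = -45; q=13
v=13: not %3==0, res = (-45)-13 = -58; q=26
v=-2: not %3==0, res = (-58)-(-2) = -56; q=24
res-q = (-56)-24 = -80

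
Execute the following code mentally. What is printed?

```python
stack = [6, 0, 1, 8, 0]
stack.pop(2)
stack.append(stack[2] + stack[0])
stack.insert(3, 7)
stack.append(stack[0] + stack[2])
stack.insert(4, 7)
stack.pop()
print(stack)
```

pop(2) removes 1 → [6, 0, 8, 0]
append stack[2]+stack[0] = 8+6 = 14 → [6, 0, 8, 0, 14]
insert 7 at 3 → [6, 0, 8, 7, 0, 14]
append stack[0]+stack[2] = 6+8 = 14 → [6, 0, 8, 7, 0, 14, 14]
insert 7 at 4 → [6, 0, 8, 7, 7, 0, 14, 14]
pop() removes 14 → [6, 0, 8, 7, 7, 0, 14]

[6, 0, 8, 7, 7, 0, 14]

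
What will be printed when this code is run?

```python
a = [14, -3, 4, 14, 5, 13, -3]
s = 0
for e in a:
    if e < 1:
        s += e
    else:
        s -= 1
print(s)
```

-11

e=14: not <1, s = 0-1 = -1
e=-3: <1, s = (-1)+(-3) = -4
e=4: not <1, s = (-4)-1 = -5
e=14: not <1, s = (-5)-1 = -6
e=5: not <1, s = (-6)-1 = -7
e=13: not <1, s = (-7)-1 = -8
e=-3: <1, s = (-8)+(-3) = -11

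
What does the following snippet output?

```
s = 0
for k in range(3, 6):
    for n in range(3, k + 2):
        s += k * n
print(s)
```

159

k=3,n=3: s = 0+9 = 9
k=3,n=4: s = 9+12 = 21
k=4,n=3: s = 21+12 = 33
k=4,n=4: s = 33+16 = 49
k=4,n=5: s = 49+20 = 69
k=5,n=3: s = 69+15 = 84
k=5,n=4: s = 84+20 = 104
k=5,n=5: s = 104+25 = 129
k=5,n=6: s = 129+30 = 159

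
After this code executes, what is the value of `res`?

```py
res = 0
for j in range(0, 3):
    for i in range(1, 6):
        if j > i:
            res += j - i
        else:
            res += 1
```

j=0,i=1: not 0>1, res = 0+1 = 1
j=0,i=2: not 0>2, res = 1+1 = 2
j=0,i=3: not 0>3, res = 2+1 = 3
j=0,i=4: not 0>4, res = 3+1 = 4
j=0,i=5: not 0>5, res = 4+1 = 5
j=1,i=1: not 1>1, res = 5+1 = 6
j=1,i=2: not 1>2, res = 6+1 = 7
j=1,i=3: not 1>3, res = 7+1 = 8
j=1,i=4: not 1>4, res = 8+1 = 9
j=1,i=5: not 1>5, res = 9+1 = 10
j=2,i=1: 2>1, res = 10+1 = 11
j=2,i=2: not 2>2, res = 11+1 = 12
j=2,i=3: not 2>3, res = 12+1 = 13
j=2,i=4: not 2>4, res = 13+1 = 14
j=2,i=5: not 2>5, res = 14+1 = 15

15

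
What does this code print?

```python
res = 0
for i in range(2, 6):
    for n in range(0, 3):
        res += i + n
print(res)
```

i=2,n=0: res = 0+2 = 2
i=2,n=1: res = 2+3 = 5
i=2,n=2: res = 5+4 = 9
i=3,n=0: res = 9+3 = 12
i=3,n=1: res = 12+4 = 16
i=3,n=2: res = 16+5 = 21
i=4,n=0: res = 21+4 = 25
i=4,n=1: res = 25+5 = 30
i=4,n=2: res = 30+6 = 36
i=5,n=0: res = 36+5 = 41
i=5,n=1: res = 41+6 = 47
i=5,n=2: res = 47+7 = 54

54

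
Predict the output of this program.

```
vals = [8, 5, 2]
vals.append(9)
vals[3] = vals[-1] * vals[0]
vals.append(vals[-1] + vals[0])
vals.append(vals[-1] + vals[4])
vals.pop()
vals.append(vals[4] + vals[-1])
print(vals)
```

[8, 5, 2, 72, 80, 160]

append 9 → [8, 5, 2, 9]
vals[3] = vals[-1]*vals[0] = 9*8 = 72 → [8, 5, 2, 72]
append vals[-1]+vals[0] = 72+8 = 80 → [8, 5, 2, 72, 80]
append vals[-1]+vals[4] = 80+80 = 160 → [8, 5, 2, 72, 80, 160]
pop() removes 160 → [8, 5, 2, 72, 80]
append vals[4]+vals[-1] = 80+80 = 160 → [8, 5, 2, 72, 80, 160]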